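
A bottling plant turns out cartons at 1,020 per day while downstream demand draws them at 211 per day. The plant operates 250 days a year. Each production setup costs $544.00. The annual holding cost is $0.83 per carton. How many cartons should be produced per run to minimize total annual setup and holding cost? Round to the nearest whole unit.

Q* ≈ 9,337 cartons

Annual demand D = 211 × 250 = 52,750.
Production build-up factor (1 − d/p) = 1 − 211/1,020 = 0.7931.
Q* = √(2DS / (H(1 − d/p))) = √(2 × 52,750 × 544 / (0.83 × 0.7931)).
= √(57,392,000 / 0.6583) ≈ 9337.110.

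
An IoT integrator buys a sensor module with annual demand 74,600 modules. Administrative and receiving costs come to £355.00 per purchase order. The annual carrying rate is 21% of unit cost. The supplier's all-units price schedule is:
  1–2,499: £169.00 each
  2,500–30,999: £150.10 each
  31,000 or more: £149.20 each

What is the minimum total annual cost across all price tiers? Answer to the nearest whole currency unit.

Holding cost per unit per year at price C is H = 0.21·C.
Candidates are each tier's EOQ (if it falls in that tier) and each price-break quantity.
EOQ at £169.00 = 1221.6 (feasible in tier 1): TC = 74,600×£169.00 + (74,600/1221.6)×355 + (1221.6/2)×0.21×£169.00 = £12,650,756.24.
EOQ at £150.10 = 1296.3 < 2500, so use break Q=2500: TC = 74,600×£150.10 + (74,600/2500.0)×355 + (2500.0/2)×0.21×£150.10 = £11,247,454.45.
EOQ at £149.20 = 1300.2 < 31000, so use break Q=31000: TC = 74,600×£149.20 + (74,600/31000.0)×355 + (31000.0/2)×0.21×£149.20 = £11,616,820.29.
Lowest total cost among the candidates is at Q = 2500.0.

TC* ≈ £11,247,454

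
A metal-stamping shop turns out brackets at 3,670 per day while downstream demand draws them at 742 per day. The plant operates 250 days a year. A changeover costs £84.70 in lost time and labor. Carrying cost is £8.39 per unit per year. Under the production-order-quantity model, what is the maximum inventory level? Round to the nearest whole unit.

Annual demand D = 742 × 250 = 185,500.
Production build-up factor (1 − d/p) = 1 − 742/3,670 = 0.7978.
Q* = √(2DS / (H(1 − d/p))) = √(2 × 185,500 × 84.7 / (8.39 × 0.7978)).
= √(31,423,700 / 6.6937) ≈ 2166.682.
Maximum inventory = Q*(1 − d/p) = 2166.682 × 0.7978 ≈ 1728.623.

I_max ≈ 1,729 brackets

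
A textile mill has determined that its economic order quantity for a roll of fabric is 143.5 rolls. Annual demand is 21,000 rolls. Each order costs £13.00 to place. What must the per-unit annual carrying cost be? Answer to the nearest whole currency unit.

H ≈ £27

Squaring Q* = √(2DS/H) gives Q*² = 2DS/H.
From Q* = √(2DS/H): H = 2DS / Q*² = 2 × 21,000 × 13 / 143.5² = 26.5148.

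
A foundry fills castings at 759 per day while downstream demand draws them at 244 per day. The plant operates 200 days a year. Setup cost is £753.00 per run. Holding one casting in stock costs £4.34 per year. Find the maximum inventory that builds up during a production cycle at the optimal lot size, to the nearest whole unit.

Annual demand D = 244 × 200 = 48,800.
Production build-up factor (1 − d/p) = 1 − 244/759 = 0.6785.
Q* = √(2DS / (H(1 − d/p))) = √(2 × 48,800 × 753 / (4.34 × 0.6785)).
= √(73,492,800 / 2.9448) ≈ 4995.682.
Maximum inventory = Q*(1 − d/p) = 4995.682 × 0.6785 ≈ 3389.692.

I_max ≈ 3,390 castings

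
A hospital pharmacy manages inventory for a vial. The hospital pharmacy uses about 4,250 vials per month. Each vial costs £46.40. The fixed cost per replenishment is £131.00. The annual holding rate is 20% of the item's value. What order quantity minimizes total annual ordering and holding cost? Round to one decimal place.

Annual demand D = 4,250 × 12 = 51,000.
Holding cost H = 0.20 × £46.40 = £9.2800 per unit per year.
EOQ = √(2DS / H) = √(2 × 51,000 × 131 / 9.28).
= √(13,362,000 / 9.28) = √1,439,870.6897 ≈ 1199.946.

Q* ≈ 1,199.9 vials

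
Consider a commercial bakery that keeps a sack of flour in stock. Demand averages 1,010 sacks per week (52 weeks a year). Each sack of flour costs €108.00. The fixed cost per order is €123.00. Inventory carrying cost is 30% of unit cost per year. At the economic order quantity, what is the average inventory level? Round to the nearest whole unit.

Annual demand D = 1,010 × 52 = 52,520.
Holding cost H = 0.30 × €108.00 = €32.4000 per unit per year.
EOQ = √(2DS/H) = √(2 × 52,520 × 123 / 32.4) ≈ 631.48.
Average inventory = Q*/2 ≈ 631.48 / 2 = 315.738.

Average inventory ≈ 316 sacks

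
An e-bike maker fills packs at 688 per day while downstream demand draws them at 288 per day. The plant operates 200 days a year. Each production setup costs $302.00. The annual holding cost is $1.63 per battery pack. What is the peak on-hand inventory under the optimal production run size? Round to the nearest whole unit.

Annual demand D = 288 × 200 = 57,600.
Production build-up factor (1 − d/p) = 1 − 288/688 = 0.5814.
Q* = √(2DS / (H(1 − d/p))) = √(2 × 57,600 × 302 / (1.63 × 0.5814)).
= √(34,790,400 / 0.9477) ≈ 6058.989.
Maximum inventory = Q*(1 − d/p) = 6058.989 × 0.5814 ≈ 3522.668.

I_max ≈ 3,523 packs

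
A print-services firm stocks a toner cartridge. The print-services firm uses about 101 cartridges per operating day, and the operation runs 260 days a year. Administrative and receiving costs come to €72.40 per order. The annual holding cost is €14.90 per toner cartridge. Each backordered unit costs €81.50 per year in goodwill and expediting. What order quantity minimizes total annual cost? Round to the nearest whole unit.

Q* ≈ 549 cartridges

Annual demand D = 101 × 260 = 26,260.
With planned backorders, Q* = √(2DS/H) · √((H+B)/B).
√(2DS/H) = √(2 × 26,260 × 72.4 / 14.9) = 505.171.
√((H+B)/B) = √((14.9+81.5)/81.5) = 1.0876.
Q* ≈ 549.412.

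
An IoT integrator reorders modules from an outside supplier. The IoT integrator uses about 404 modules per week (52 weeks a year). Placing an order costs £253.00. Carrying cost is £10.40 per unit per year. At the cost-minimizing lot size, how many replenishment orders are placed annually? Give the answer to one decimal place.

N ≈ 20.8 orders per year

Annual demand D = 404 × 52 = 21,008.
The optimal lot size = √(2DS/H) = √(2 × 21,008 × 253 / 10.4) ≈ 1011.00.
Orders per year = D / Q* = 21,008 / 1011.00 ≈ 20.779.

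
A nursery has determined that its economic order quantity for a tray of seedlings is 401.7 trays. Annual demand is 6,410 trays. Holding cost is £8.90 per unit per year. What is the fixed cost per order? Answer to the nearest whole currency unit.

S ≈ £112

Invert the EOQ relation Q*² = 2DS/H.
From Q* = √(2DS/H): S = Q*²H / (2D) = 401.7² × 8.9 / (2 × 6,410) = 112.0226.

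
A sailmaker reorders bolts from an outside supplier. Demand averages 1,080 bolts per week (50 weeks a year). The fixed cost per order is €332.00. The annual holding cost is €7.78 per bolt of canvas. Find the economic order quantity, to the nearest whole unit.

Q* ≈ 2,147 bolts

Annual demand D = 1,080 × 50 = 54,000.
EOQ = √(2DS / H) = √(2 × 54,000 × 332 / 7.78).
= √(35,856,000 / 7.78) = √4,608,740.3599 ≈ 2146.798.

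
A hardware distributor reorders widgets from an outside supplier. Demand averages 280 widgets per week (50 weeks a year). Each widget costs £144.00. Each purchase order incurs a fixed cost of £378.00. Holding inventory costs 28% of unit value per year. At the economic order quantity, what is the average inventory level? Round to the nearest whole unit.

Average inventory ≈ 256 widgets

Annual demand D = 280 × 50 = 14,000.
Holding cost H = 0.28 × £144.00 = £40.3200 per unit per year.
EOQ = √(2DS/H) = √(2 × 14,000 × 378 / 40.32) ≈ 512.35.
Average inventory = Q*/2 ≈ 512.35 / 2 = 256.174.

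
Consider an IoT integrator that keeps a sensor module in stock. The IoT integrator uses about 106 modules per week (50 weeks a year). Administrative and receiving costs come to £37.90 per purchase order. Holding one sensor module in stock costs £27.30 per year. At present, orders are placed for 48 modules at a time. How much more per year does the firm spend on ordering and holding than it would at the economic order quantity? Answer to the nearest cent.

Extra cost ≈ £1,528.27 per year

Annual demand D = 106 × 50 = 5,300.
EOQ = √(2DS/H) = √(2 × 5,300 × 37.9 / 27.3) ≈ 121.31.
Cost at Q* = (D/Q*)S + (Q*/2)H = √(2DSH) ≈ £3,311.72.
Cost at Q = 48: (5,300/48)×37.9 + (48/2)×27.3 = £4,184.79 + £655.20 = £4,839.99.
Excess = £4,839.99 − £3,311.72 = £1,528.27.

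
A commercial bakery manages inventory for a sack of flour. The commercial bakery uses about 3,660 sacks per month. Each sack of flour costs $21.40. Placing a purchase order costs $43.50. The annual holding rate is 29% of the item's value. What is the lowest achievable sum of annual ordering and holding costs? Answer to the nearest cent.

TC* ≈ $4,869.64

Annual demand D = 3,660 × 12 = 43,920.
Holding cost H = 0.29 × $21.40 = $6.2060 per unit per year.
The optimal lot size = √(2DS/H) = √(2 × 43,920 × 43.5 / 6.206) ≈ 784.67.
At the optimum the two cost components are equal, so total cost = 2·(Q*/2)H = Q*·H.
Minimum total = √(2DSH) = √(2 × 43,920 × 43.5 × 6.206) ≈ 4869.638.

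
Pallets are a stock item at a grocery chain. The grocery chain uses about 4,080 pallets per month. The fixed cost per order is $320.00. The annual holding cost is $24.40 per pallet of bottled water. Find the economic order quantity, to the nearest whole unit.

Annual demand D = 4,080 × 12 = 48,960.
EOQ = √(2DS / H) = √(2 × 48,960 × 320 / 24.4).
= √(31,334,400 / 24.4) = √1,284,196.7213 ≈ 1133.224.

Q* ≈ 1,133 pallets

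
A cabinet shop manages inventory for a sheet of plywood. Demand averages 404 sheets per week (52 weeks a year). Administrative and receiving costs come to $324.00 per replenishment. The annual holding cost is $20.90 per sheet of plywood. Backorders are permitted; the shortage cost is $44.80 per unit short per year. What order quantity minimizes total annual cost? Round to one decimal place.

Q* ≈ 977.4 sheets

Annual demand D = 404 × 52 = 21,008.
With planned backorders, Q* = √(2DS/H) · √((H+B)/B).
√(2DS/H) = √(2 × 21,008 × 324 / 20.9) = 807.062.
√((H+B)/B) = √((20.9+44.8)/44.8) = 1.2110.
Q* ≈ 977.351.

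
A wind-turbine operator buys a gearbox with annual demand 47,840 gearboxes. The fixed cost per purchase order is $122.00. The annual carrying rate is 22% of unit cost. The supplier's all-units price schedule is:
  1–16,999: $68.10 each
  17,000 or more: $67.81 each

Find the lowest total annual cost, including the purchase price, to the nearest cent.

TC* ≈ $3,271,128.38

Holding cost per unit per year at price C is H = 0.22·C.
Candidates are each tier's EOQ (if it falls in that tier) and each price-break quantity.
EOQ at $68.10 = 882.7 (feasible in tier 1): TC = 47,840×$68.10 + (47,840/882.7)×122 + (882.7/2)×0.22×$68.10 = $3,271,128.38.
EOQ at $67.81 = 884.6 < 17000, so use break Q=17000: TC = 47,840×$67.81 + (47,840/17000.0)×122 + (17000.0/2)×0.22×$67.81 = $3,371,178.42.
Lowest total cost among the candidates is at Q = 882.7.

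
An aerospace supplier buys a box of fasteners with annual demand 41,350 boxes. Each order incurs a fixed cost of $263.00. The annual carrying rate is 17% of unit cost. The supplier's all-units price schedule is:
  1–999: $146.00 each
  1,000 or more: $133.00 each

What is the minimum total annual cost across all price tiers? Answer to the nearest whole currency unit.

TC* ≈ $5,521,730

Holding cost per unit per year at price C is H = 0.17·C.
Candidates are each tier's EOQ (if it falls in that tier) and each price-break quantity.
EOQ at $146.00 = 936.1 (feasible in tier 1): TC = 41,350×$146.00 + (41,350/936.1)×263 + (936.1/2)×0.17×$146.00 = $6,060,334.40.
EOQ at $133.00 = 980.8 < 1000, so use break Q=1000: TC = 41,350×$133.00 + (41,350/1000.0)×263 + (1000.0/2)×0.17×$133.00 = $5,521,730.05.
Lowest total cost among the candidates is at Q = 1000.0.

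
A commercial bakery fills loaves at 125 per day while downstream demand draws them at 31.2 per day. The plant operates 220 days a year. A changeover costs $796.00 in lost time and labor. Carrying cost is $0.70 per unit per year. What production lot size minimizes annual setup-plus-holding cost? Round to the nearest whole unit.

Annual demand D = 31.2 × 220 = 6,864.
Production build-up factor (1 − d/p) = 1 − 31.2/125 = 0.7504.
Q* = √(2DS / (H(1 − d/p))) = √(2 × 6,864 × 796 / (0.7 × 0.7504)).
= √(10,927,488 / 0.5253) ≈ 4561.049.

Q* ≈ 4,561 loaves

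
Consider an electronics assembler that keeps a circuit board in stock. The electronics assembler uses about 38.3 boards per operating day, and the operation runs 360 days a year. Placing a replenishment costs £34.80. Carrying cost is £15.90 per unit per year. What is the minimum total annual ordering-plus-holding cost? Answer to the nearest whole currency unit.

Annual demand D = 38.3 × 360 = 13,788.
Q* = √(2DS/H) = √(2 × 13,788 × 34.8 / 15.9) ≈ 245.67.
At the optimum the two cost components are equal, so total cost = 2·(Q*/2)H = Q*·H.
Minimum total = √(2DSH) = √(2 × 13,788 × 34.8 × 15.9) ≈ 3906.194.

TC* ≈ £3,906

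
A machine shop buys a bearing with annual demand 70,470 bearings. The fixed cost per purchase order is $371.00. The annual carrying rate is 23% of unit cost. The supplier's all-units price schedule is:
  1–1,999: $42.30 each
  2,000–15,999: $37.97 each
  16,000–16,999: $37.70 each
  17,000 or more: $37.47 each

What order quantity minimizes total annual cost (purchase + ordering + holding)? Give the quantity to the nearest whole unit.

Holding cost per unit per year at price C is H = 0.23·C.
For each price level, check whether its EOQ is feasible; otherwise the best quantity at that price is the breakpoint.
Tier 1 ($42.30): EOQ = 2318.3 exceeds tier's upper bound 1999, so this tier is dominated.
EOQ at $37.97 = 2446.9 (feasible in tier 2): TC = 70,470×$37.97 + (70,470/2446.9)×371 + (2446.9/2)×0.23×$37.97 = $2,697,115.10.
EOQ at $37.70 = 2455.7 < 16000, so use break Q=16000: TC = 70,470×$37.70 + (70,470/16000.0)×371 + (16000.0/2)×0.23×$37.70 = $2,727,721.02.
EOQ at $37.47 = 2463.2 < 17000, so use break Q=17000: TC = 70,470×$37.47 + (70,470/17000.0)×371 + (17000.0/2)×0.23×$37.47 = $2,715,302.65.
Lowest total cost is $2,697,115.10 at Q = 2446.9.

Q* ≈ 2,447 bearings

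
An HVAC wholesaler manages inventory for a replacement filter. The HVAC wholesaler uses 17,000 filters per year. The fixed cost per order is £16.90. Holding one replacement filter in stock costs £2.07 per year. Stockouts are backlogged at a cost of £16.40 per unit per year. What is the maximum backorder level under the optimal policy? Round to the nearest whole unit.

S* ≈ 63 filters

With planned backorders, Q* = √(2DS/H) · √((H+B)/B).
√(2DS/H) = √(2 × 17,000 × 16.9 / 2.07) = 526.863.
√((H+B)/B) = √((2.07+16.4)/16.4) = 1.0612.
Q* ≈ 559.125.
S* = Q* · H/(H+B) = 559.125 × 2.07/18.47 ≈ 62.663.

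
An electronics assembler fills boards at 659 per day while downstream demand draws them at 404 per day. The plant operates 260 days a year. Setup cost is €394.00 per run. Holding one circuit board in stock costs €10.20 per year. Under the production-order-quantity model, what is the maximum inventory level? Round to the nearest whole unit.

Annual demand D = 404 × 260 = 105,040.
Production build-up factor (1 − d/p) = 1 − 404/659 = 0.3869.
Q* = √(2DS / (H(1 − d/p))) = √(2 × 105,040 × 394 / (10.2 × 0.3869)).
= √(82,771,520 / 3.9469) ≈ 4579.447.
Maximum inventory = Q*(1 − d/p) = 4579.447 × 0.3869 ≈ 1772.017.

I_max ≈ 1,772 boards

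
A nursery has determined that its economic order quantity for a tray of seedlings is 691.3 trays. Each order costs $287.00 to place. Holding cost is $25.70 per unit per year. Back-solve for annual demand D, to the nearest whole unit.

Squaring Q* = √(2DS/H) gives Q*² = 2DS/H.
From Q* = √(2DS/H): D = Q*²H / (2S) = 691.3² × 25.7 / (2 × 287) = 21397.072.

D ≈ 21,397 trays per year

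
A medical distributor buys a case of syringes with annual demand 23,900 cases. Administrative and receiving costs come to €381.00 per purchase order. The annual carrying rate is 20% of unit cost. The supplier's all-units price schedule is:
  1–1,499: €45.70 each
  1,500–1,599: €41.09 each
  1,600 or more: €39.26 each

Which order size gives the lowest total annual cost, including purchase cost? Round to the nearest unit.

Q* ≈ 1,600 cases

Holding cost per unit per year at price C is H = 0.20·C.
Candidates are each tier's EOQ (if it falls in that tier) and each price-break quantity.
EOQ at €45.70 = 1411.6 (feasible in tier 1): TC = 23,900×€45.70 + (23,900/1411.6)×381 + (1411.6/2)×0.20×€45.70 = €1,105,131.78.
EOQ at €41.09 = 1488.7 < 1500, so use break Q=1500: TC = 23,900×€41.09 + (23,900/1500.0)×381 + (1500.0/2)×0.20×€41.09 = €994,285.10.
EOQ at €39.26 = 1523.0 < 1600, so use break Q=1600: TC = 23,900×€39.26 + (23,900/1600.0)×381 + (1600.0/2)×0.20×€39.26 = €950,286.79.
Lowest total cost is €950,286.79 at Q = 1600.0.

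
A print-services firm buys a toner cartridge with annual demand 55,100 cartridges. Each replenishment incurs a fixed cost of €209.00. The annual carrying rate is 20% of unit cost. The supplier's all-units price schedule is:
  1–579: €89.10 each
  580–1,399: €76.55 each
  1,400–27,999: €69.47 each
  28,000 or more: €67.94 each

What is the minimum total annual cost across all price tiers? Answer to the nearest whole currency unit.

TC* ≈ €3,845,748

Holding cost per unit per year at price C is H = 0.20·C.
For each price level, check whether its EOQ is feasible; otherwise the best quantity at that price is the breakpoint.
Tier 1 (€89.10): EOQ = 1136.9 exceeds tier's upper bound 579, so this tier is dominated.
EOQ at €76.55 = 1226.5 (feasible in tier 2): TC = 55,100×€76.55 + (55,100/1226.5)×209 + (1226.5/2)×0.20×€76.55 = €4,236,683.10.
EOQ at €69.47 = 1287.5 < 1400, so use break Q=1400: TC = 55,100×€69.47 + (55,100/1400.0)×209 + (1400.0/2)×0.20×€69.47 = €3,845,748.44.
EOQ at €67.94 = 1301.9 < 28000, so use break Q=28000: TC = 55,100×€67.94 + (55,100/28000.0)×209 + (28000.0/2)×0.20×€67.94 = €3,934,137.28.
Lowest total cost among the candidates is at Q = 1400.0.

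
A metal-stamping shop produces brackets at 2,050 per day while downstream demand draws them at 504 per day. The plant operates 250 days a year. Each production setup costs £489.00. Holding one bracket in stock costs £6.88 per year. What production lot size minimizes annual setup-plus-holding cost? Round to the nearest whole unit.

Annual demand D = 504 × 250 = 126,000.
Production build-up factor (1 − d/p) = 1 − 504/2,050 = 0.7541.
Q* = √(2DS / (H(1 − d/p))) = √(2 × 126,000 × 489 / (6.88 × 0.7541)).
= √(123,228,000 / 5.1885) ≈ 4873.407.

Q* ≈ 4,873 brackets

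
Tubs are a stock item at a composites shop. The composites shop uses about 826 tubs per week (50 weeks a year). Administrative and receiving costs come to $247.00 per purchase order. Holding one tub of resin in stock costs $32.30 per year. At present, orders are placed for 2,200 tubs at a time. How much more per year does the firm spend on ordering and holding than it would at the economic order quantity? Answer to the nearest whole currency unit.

Annual demand D = 826 × 50 = 41,300.
EOQ = √(2DS/H) = √(2 × 41,300 × 247 / 32.3) ≈ 794.76.
Cost at Q* = (D/Q*)S + (Q*/2)H = √(2DSH) ≈ $25,670.82.
Cost at Q = 2,200: (41,300/2,200)×247 + (2,200/2)×32.3 = $4,636.86 + $35,530.00 = $40,166.86.
Excess = $40,166.86 − $25,670.82 = $14,496.04.

Extra cost ≈ $14,496 per year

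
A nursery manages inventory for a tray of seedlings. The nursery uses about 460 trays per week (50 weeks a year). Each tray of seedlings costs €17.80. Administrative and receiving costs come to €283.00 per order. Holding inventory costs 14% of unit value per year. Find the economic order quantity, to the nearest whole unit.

Annual demand D = 460 × 50 = 23,000.
Holding cost H = 0.14 × €17.80 = €2.4920 per unit per year.
EOQ = √(2DS / H) = √(2 × 23,000 × 283 / 2.492).
= √(13,018,000 / 2.492) = √5,223,916.5329 ≈ 2285.589.

Q* ≈ 2,286 trays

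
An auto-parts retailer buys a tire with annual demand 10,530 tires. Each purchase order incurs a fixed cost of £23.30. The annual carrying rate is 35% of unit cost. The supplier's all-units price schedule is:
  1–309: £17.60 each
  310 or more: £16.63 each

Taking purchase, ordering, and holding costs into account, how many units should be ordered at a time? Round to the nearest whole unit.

Holding cost per unit per year at price C is H = 0.35·C.
Evaluate total cost at each tier's feasible EOQ or, if the EOQ is below the tier, at the tier's minimum quantity.
EOQ at £17.60 = 282.2 (feasible in tier 1): TC = 10,530×£17.60 + (10,530/282.2)×23.3 + (282.2/2)×0.35×£17.60 = £187,066.59.
EOQ at £16.63 = 290.4 < 310, so use break Q=310: TC = 10,530×£16.63 + (10,530/310.0)×23.3 + (310.0/2)×0.35×£16.63 = £176,807.53.
Lowest total cost is £176,807.53 at Q = 310.0.

Q* ≈ 310 tires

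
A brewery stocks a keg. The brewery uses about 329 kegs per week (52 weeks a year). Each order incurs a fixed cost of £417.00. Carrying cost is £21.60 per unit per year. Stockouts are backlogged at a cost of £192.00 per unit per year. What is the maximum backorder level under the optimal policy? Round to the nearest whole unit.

S* ≈ 87 kegs

Annual demand D = 329 × 52 = 17,108.
With planned backorders, Q* = √(2DS/H) · √((H+B)/B).
√(2DS/H) = √(2 × 17,108 × 417 / 21.6) = 812.748.
√((H+B)/B) = √((21.6+192)/192) = 1.0548.
Q* ≈ 857.247.
S* = Q* · H/(H+B) = 857.247 × 21.6/213.6 ≈ 86.688.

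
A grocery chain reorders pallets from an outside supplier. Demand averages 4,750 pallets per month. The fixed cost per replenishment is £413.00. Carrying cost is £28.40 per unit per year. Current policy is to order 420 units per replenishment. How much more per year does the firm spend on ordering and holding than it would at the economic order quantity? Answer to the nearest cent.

Extra cost ≈ £25,447.23 per year

Annual demand D = 4,750 × 12 = 57,000.
EOQ = √(2DS/H) = √(2 × 57,000 × 413 / 28.4) ≈ 1287.56.
Cost at Q* = (D/Q*)S + (Q*/2)H = √(2DSH) ≈ £36,566.77.
Cost at Q = 420: (57,000/420)×413 + (420/2)×28.4 = £56,050.00 + £5,964.00 = £62,014.00.
Excess = £62,014.00 − £36,566.77 = £25,447.23.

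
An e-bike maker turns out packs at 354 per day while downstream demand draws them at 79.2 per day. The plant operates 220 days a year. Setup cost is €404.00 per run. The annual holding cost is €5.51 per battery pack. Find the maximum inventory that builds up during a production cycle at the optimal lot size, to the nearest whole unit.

I_max ≈ 1,408 packs

Annual demand D = 79.2 × 220 = 17,424.
Production build-up factor (1 − d/p) = 1 − 79.2/354 = 0.7763.
Q* = √(2DS / (H(1 − d/p))) = √(2 × 17,424 × 404 / (5.51 × 0.7763)).
= √(14,078,592 / 4.2773) ≈ 1814.250.
Maximum inventory = Q*(1 − d/p) = 1814.250 × 0.7763 ≈ 1408.350.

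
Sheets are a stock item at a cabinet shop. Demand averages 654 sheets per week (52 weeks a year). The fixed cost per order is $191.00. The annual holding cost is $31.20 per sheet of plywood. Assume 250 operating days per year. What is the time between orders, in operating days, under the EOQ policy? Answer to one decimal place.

Annual demand D = 654 × 52 = 34,008.
EOQ = √(2DS/H) = √(2 × 34,008 × 191 / 31.2) ≈ 645.28.
Cycle time = Q*/D × 250 = 645.28 / 34,008 × 250 ≈ 4.744 days.

T ≈ 4.7 days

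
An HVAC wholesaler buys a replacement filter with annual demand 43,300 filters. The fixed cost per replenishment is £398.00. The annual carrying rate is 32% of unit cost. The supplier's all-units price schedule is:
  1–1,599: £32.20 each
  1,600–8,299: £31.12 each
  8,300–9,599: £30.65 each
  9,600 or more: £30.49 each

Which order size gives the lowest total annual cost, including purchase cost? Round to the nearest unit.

Q* ≈ 1,860 filters

Holding cost per unit per year at price C is H = 0.32·C.
Candidates are each tier's EOQ (if it falls in that tier) and each price-break quantity.
Tier 1 (£32.20): EOQ = 1828.9 exceeds tier's upper bound 1599, so this tier is dominated.
EOQ at £31.12 = 1860.4 (feasible in tier 2): TC = 43,300×£31.12 + (43,300/1860.4)×398 + (1860.4/2)×0.32×£31.12 = £1,366,022.58.
EOQ at £30.65 = 1874.6 < 8300, so use break Q=8300: TC = 43,300×£30.65 + (43,300/8300.0)×398 + (8300.0/2)×0.32×£30.65 = £1,369,924.51.
EOQ at £30.49 = 1879.5 < 9600, so use break Q=9600: TC = 43,300×£30.49 + (43,300/9600.0)×398 + (9600.0/2)×0.32×£30.49 = £1,368,844.79.
Lowest total cost is £1,366,022.58 at Q = 1860.4.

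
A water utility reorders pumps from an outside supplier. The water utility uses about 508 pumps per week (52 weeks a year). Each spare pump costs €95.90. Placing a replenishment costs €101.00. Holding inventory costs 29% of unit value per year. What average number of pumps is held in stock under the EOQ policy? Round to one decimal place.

Annual demand D = 508 × 52 = 26,416.
Holding cost H = 0.29 × €95.90 = €27.8110 per unit per year.
EOQ = √(2DS/H) = √(2 × 26,416 × 101 / 27.811) ≈ 438.03.
Average inventory = Q*/2 ≈ 438.03 / 2 = 219.014.

Average inventory ≈ 219.0 pumps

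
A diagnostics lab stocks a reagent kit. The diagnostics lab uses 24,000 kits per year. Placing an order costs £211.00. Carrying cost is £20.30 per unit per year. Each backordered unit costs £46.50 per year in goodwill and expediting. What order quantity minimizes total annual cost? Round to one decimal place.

With planned backorders, Q* = √(2DS/H) · √((H+B)/B).
√(2DS/H) = √(2 × 24,000 × 211 / 20.3) = 706.340.
√((H+B)/B) = √((20.3+46.5)/46.5) = 1.1986.
Q* ≈ 846.595.

Q* ≈ 846.6 kits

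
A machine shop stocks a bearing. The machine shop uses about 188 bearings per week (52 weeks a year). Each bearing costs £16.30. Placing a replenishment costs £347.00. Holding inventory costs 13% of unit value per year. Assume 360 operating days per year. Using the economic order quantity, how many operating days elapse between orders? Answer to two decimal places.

Annual demand D = 188 × 52 = 9,776.
Holding cost H = 0.13 × £16.30 = £2.1190 per unit per year.
EOQ = √(2DS/H) = √(2 × 9,776 × 347 / 2.119) ≈ 1789.35.
Cycle time = Q*/D × 360 = 1789.35 / 9,776 × 360 ≈ 65.893 days.

T ≈ 65.89 days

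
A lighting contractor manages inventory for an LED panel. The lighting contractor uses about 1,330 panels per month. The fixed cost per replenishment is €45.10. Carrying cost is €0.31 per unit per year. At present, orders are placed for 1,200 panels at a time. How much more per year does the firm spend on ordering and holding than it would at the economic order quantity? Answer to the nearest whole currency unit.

Extra cost ≈ €118 per year

Annual demand D = 1,330 × 12 = 15,960.
EOQ = √(2DS/H) = √(2 × 15,960 × 45.1 / 0.31) ≈ 2154.96.
Cost at Q* = (D/Q*)S + (Q*/2)H = √(2DSH) ≈ €668.04.
Cost at Q = 1,200: (15,960/1,200)×45.1 + (1,200/2)×0.31 = €599.83 + €186.00 = €785.83.
Excess = €785.83 − €668.04 = €117.79.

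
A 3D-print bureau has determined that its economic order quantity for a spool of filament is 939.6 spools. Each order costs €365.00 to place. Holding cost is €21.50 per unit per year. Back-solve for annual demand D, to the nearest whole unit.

D ≈ 26,002 spools per year

The basic EOQ model gives Q* = √(2DS/H); rearrange for the unknown.
From Q* = √(2DS/H): D = Q*²H / (2S) = 939.6² × 21.5 / (2 × 365) = 26001.692.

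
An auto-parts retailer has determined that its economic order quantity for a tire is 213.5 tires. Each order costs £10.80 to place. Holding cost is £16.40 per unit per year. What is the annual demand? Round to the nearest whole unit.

Invert the EOQ relation Q*² = 2DS/H.
From Q* = √(2DS/H): D = Q*²H / (2S) = 213.5² × 16.4 / (2 × 10.8) = 34608.745.

D ≈ 34,609 tires per year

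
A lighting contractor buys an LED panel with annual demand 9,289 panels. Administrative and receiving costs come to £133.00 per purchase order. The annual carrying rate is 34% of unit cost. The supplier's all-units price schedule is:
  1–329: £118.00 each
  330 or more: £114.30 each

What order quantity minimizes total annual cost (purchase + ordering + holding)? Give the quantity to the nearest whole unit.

Q* ≈ 330 panels

Holding cost per unit per year at price C is H = 0.34·C.
Candidates are each tier's EOQ (if it falls in that tier) and each price-break quantity.
EOQ at £118.00 = 248.2 (feasible in tier 1): TC = 9,289×£118.00 + (9,289/248.2)×133 + (248.2/2)×0.34×£118.00 = £1,106,058.48.
EOQ at £114.30 = 252.2 < 330, so use break Q=330: TC = 9,289×£114.30 + (9,289/330.0)×133 + (330.0/2)×0.34×£114.30 = £1,071,888.68.
Lowest total cost is £1,071,888.68 at Q = 330.0.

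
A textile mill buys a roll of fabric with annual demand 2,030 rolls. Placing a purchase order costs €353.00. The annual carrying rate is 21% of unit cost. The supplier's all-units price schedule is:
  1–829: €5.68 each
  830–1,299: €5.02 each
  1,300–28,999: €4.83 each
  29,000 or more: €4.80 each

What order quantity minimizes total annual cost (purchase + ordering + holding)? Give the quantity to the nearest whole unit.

Q* ≈ 1,300 rolls

Holding cost per unit per year at price C is H = 0.21·C.
For each price level, check whether its EOQ is feasible; otherwise the best quantity at that price is the breakpoint.
Tier 1 (€5.68): EOQ = 1096.1 exceeds tier's upper bound 829, so this tier is dominated.
EOQ at €5.02 = 1166.0 (feasible in tier 2): TC = 2,030×€5.02 + (2,030/1166.0)×353 + (1166.0/2)×0.21×€5.02 = €11,419.77.
EOQ at €4.83 = 1188.7 < 1300, so use break Q=1300: TC = 2,030×€4.83 + (2,030/1300.0)×353 + (1300.0/2)×0.21×€4.83 = €11,015.42.
EOQ at €4.80 = 1192.4 < 29000, so use break Q=29000: TC = 2,030×€4.80 + (2,030/29000.0)×353 + (29000.0/2)×0.21×€4.80 = €24,384.71.
Lowest total cost is €11,015.42 at Q = 1300.0.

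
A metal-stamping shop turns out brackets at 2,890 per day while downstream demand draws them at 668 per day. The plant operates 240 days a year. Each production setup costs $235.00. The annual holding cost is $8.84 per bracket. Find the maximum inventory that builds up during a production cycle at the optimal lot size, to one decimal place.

I_max ≈ 2,560.0 brackets

Annual demand D = 668 × 240 = 160,320.
Production build-up factor (1 − d/p) = 1 − 668/2,890 = 0.7689.
Q* = √(2DS / (H(1 − d/p))) = √(2 × 160,320 × 235 / (8.84 × 0.7689)).
= √(75,350,400 / 6.7967) ≈ 3329.611.
Maximum inventory = Q*(1 − d/p) = 3329.611 × 0.7689 ≈ 2559.999.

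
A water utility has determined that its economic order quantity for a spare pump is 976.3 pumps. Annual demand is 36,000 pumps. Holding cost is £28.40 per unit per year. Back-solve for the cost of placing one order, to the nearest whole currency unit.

The basic EOQ model gives Q* = √(2DS/H); rearrange for the unknown.
From Q* = √(2DS/H): S = Q*²H / (2D) = 976.3² × 28.4 / (2 × 36,000) = 375.9693.

S ≈ £376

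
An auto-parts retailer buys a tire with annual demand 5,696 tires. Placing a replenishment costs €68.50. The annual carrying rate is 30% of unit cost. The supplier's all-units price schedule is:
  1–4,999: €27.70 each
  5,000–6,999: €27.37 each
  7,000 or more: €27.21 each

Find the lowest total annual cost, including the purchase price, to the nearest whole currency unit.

TC* ≈ €160,326

Holding cost per unit per year at price C is H = 0.30·C.
Evaluate total cost at each tier's feasible EOQ or, if the EOQ is below the tier, at the tier's minimum quantity.
EOQ at €27.70 = 306.4 (feasible in tier 1): TC = 5,696×€27.70 + (5,696/306.4)×68.5 + (306.4/2)×0.30×€27.70 = €160,325.71.
EOQ at €27.37 = 308.3 < 5000, so use break Q=5000: TC = 5,696×€27.37 + (5,696/5000.0)×68.5 + (5000.0/2)×0.30×€27.37 = €176,505.06.
EOQ at €27.21 = 309.2 < 7000, so use break Q=7000: TC = 5,696×€27.21 + (5,696/7000.0)×68.5 + (7000.0/2)×0.30×€27.21 = €183,614.40.
Lowest total cost among the candidates is at Q = 306.4.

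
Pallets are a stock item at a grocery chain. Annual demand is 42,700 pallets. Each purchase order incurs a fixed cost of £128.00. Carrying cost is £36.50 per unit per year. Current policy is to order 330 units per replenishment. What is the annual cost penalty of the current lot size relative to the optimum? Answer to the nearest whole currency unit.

Extra cost ≈ £2,610 per year

EOQ = √(2DS/H) = √(2 × 42,700 × 128 / 36.5) ≈ 547.25.
Cost at Q* = (D/Q*)S + (Q*/2)H = √(2DSH) ≈ £19,974.70.
Cost at Q = 330: (42,700/330)×128 + (330/2)×36.5 = £16,562.42 + £6,022.50 = £22,584.92.
Excess = £22,584.92 − £19,974.70 = £2,610.22.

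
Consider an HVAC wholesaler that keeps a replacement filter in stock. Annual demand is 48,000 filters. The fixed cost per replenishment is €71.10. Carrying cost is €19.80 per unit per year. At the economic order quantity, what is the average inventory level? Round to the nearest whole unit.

Average inventory ≈ 294 filters

The optimal lot size = √(2DS/H) = √(2 × 48,000 × 71.1 / 19.8) ≈ 587.13.
Average inventory = Q*/2 ≈ 587.13 / 2 = 293.567.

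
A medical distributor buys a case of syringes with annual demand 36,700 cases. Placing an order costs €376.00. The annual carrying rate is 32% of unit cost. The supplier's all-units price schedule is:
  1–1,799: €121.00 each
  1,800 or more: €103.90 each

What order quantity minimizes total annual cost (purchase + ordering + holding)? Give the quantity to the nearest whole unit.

Q* ≈ 1,800 cases

Holding cost per unit per year at price C is H = 0.32·C.
Evaluate total cost at each tier's feasible EOQ or, if the EOQ is below the tier, at the tier's minimum quantity.
EOQ at €121.00 = 844.3 (feasible in tier 1): TC = 36,700×€121.00 + (36,700/844.3)×376 + (844.3/2)×0.32×€121.00 = €4,473,389.60.
EOQ at €103.90 = 911.1 < 1800, so use break Q=1800: TC = 36,700×€103.90 + (36,700/1800.0)×376 + (1800.0/2)×0.32×€103.90 = €3,850,719.42.
Lowest total cost is €3,850,719.42 at Q = 1800.0.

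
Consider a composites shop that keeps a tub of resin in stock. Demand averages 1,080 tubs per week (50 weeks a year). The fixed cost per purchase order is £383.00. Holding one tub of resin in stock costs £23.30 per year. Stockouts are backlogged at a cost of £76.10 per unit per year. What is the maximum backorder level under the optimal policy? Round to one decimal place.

Annual demand D = 1,080 × 50 = 54,000.
With planned backorders, Q* = √(2DS/H) · √((H+B)/B).
√(2DS/H) = √(2 × 54,000 × 383 / 23.3) = 1332.396.
√((H+B)/B) = √((23.3+76.1)/76.1) = 1.1429.
Q* ≈ 1522.769.
S* = Q* · H/(H+B) = 1522.769 × 23.3/99.4 ≈ 356.947.

S* ≈ 356.9 tubs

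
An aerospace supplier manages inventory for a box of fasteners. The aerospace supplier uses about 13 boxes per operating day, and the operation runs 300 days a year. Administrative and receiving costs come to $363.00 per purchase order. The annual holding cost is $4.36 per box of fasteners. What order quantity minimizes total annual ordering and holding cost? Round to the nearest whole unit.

Annual demand D = 13 × 300 = 3,900.
EOQ = √(2DS / H) = √(2 × 3,900 × 363 / 4.36).
= √(2,831,400 / 4.36) = √649,403.6697 ≈ 805.856.

Q* ≈ 806 boxes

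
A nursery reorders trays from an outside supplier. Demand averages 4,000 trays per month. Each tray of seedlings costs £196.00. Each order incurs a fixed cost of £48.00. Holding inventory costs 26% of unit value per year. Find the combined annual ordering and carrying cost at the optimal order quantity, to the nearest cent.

TC* ≈ £15,323.96

Annual demand D = 4,000 × 12 = 48,000.
Holding cost H = 0.26 × £196.00 = £50.9600 per unit per year.
EOQ = √(2DS/H) = √(2 × 48,000 × 48 / 50.96) ≈ 300.71.
At the optimum the two cost components are equal, so total cost = 2·(Q*/2)H = Q*·H.
Minimum total = √(2DSH) = √(2 × 48,000 × 48 × 50.96) ≈ 15323.958.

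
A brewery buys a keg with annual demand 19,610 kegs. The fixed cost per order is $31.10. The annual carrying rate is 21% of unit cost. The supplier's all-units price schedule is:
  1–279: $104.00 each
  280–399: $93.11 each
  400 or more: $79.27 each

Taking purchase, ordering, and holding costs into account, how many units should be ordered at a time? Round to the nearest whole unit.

Q* ≈ 400 kegs

Holding cost per unit per year at price C is H = 0.21·C.
Evaluate total cost at each tier's feasible EOQ or, if the EOQ is below the tier, at the tier's minimum quantity.
EOQ at $104.00 = 236.3 (feasible in tier 1): TC = 19,610×$104.00 + (19,610/236.3)×31.1 + (236.3/2)×0.21×$104.00 = $2,044,601.31.
EOQ at $93.11 = 249.8 < 280, so use break Q=280: TC = 19,610×$93.11 + (19,610/280.0)×31.1 + (280.0/2)×0.21×$93.11 = $1,830,802.64.
EOQ at $79.27 = 270.7 < 400, so use break Q=400: TC = 19,610×$79.27 + (19,610/400.0)×31.1 + (400.0/2)×0.21×$79.27 = $1,559,338.72.
Lowest total cost is $1,559,338.72 at Q = 400.0.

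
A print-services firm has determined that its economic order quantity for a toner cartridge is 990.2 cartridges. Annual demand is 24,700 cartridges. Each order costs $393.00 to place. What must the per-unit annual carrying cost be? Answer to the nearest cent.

H ≈ $19.80

Squaring Q* = √(2DS/H) gives Q*² = 2DS/H.
From Q* = √(2DS/H): H = 2DS / Q*² = 2 × 24,700 × 393 / 990.2² = 19.8004.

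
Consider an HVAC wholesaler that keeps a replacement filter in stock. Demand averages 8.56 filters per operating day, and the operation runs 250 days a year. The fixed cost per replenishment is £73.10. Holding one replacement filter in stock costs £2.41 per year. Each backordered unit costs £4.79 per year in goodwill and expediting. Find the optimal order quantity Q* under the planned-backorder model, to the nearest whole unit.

Q* ≈ 442 filters

Annual demand D = 8.56 × 250 = 2,140.
With planned backorders, Q* = √(2DS/H) · √((H+B)/B).
√(2DS/H) = √(2 × 2,140 × 73.1 / 2.41) = 360.306.
√((H+B)/B) = √((2.41+4.79)/4.79) = 1.2260.
Q* ≈ 441.744.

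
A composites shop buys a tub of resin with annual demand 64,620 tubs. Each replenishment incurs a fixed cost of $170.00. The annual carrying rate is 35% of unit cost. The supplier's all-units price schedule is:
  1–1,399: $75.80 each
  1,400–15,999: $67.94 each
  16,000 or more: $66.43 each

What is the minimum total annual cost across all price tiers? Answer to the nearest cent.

Holding cost per unit per year at price C is H = 0.35·C.
Candidates are each tier's EOQ (if it falls in that tier) and each price-break quantity.
EOQ at $75.80 = 910.0 (feasible in tier 1): TC = 64,620×$75.80 + (64,620/910.0)×170 + (910.0/2)×0.35×$75.80 = $4,922,339.02.
EOQ at $67.94 = 961.2 < 1400, so use break Q=1400: TC = 64,620×$67.94 + (64,620/1400.0)×170 + (1400.0/2)×0.35×$67.94 = $4,414,774.81.
EOQ at $66.43 = 972.1 < 16000, so use break Q=16000: TC = 64,620×$66.43 + (64,620/16000.0)×170 + (16000.0/2)×0.35×$66.43 = $4,479,397.19.
Lowest total cost among the candidates is at Q = 1400.0.

TC* ≈ $4,414,774.81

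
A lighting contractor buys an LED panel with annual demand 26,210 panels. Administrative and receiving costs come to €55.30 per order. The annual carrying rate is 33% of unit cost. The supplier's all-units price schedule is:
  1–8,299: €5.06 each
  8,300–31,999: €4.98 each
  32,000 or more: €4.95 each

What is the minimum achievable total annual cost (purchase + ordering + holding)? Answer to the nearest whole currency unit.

Holding cost per unit per year at price C is H = 0.33·C.
Evaluate total cost at each tier's feasible EOQ or, if the EOQ is below the tier, at the tier's minimum quantity.
EOQ at €5.06 = 1317.6 (feasible in tier 1): TC = 26,210×€5.06 + (26,210/1317.6)×55.3 + (1317.6/2)×0.33×€5.06 = €134,822.70.
EOQ at €4.98 = 1328.1 < 8300, so use break Q=8300: TC = 26,210×€4.98 + (26,210/8300.0)×55.3 + (8300.0/2)×0.33×€4.98 = €137,520.54.
EOQ at €4.95 = 1332.1 < 32000, so use break Q=32000: TC = 26,210×€4.95 + (26,210/32000.0)×55.3 + (32000.0/2)×0.33×€4.95 = €155,920.79.
Lowest total cost among the candidates is at Q = 1317.6.

TC* ≈ €134,823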